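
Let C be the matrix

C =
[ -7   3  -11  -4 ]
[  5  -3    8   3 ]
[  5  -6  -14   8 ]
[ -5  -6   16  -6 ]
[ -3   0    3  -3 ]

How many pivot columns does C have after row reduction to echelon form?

3

Row reduce to echelon form.
R2 ← R2 + (5/7)·R1: [0, -6/7, 1/7, 1/7]
R3 ← R3 + (5/7)·R1: [0, -27/7, -153/7, 36/7]
R4 ← R4 − (5/7)·R1: [0, -57/7, 167/7, -22/7]
R5 ← R5 − (3/7)·R1: [0, -9/7, 54/7, -9/7]
R3 ← R3 − (9/2)·R2: [0, 0, -45/2, 9/2]
R4 ← R4 − (19/2)·R2: [0, 0, 45/2, -9/2]
R5 ← R5 − (3/2)·R2: [0, 0, 15/2, -3/2]
R4 ← R4 + R3: [0, 0, 0, 0]
R5 ← R5 + (1/3)·R3: [0, 0, 0, 0]
Echelon form has 3 nonzero rows, so rank(C) = 3.
Each nonzero row contributes one pivot column: 3 pivot columns.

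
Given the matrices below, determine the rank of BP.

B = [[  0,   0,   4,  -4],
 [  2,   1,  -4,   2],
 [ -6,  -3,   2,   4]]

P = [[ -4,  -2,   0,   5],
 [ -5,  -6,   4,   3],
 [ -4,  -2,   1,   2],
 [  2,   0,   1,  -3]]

2

First compute BP:
[[-24,  -8,   0,  20],
 [  7,  -2,   2,  -1],
 [ 39,  26,  -6, -47]]
Now row reduce the product.
R2 ← R2 + (7/24)·R1: [0, -13/3, 2, 29/6]
R3 ← R3 + (13/8)·R1: [0, 13, -6, -29/2]
R3 ← R3 + (3)·R2: [0, 0, 0, 0]
2 nonzero rows, so rank(BP) = 2.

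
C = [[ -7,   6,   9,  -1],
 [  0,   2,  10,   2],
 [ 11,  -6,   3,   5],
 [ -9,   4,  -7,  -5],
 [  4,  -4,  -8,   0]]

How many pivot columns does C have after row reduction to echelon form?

Row reduce to echelon form.
R3 ← R3 + (11/7)·R1: [0, 24/7, 120/7, 24/7]
R4 ← R4 − (9/7)·R1: [0, -26/7, -130/7, -26/7]
R5 ← R5 + (4/7)·R1: [0, -4/7, -20/7, -4/7]
R3 ← R3 − (12/7)·R2: [0, 0, 0, 0]
R4 ← R4 + (13/7)·R2: [0, 0, 0, 0]
R5 ← R5 + (2/7)·R2: [0, 0, 0, 0]
Echelon form has 2 nonzero rows, so rank(C) = 2.
Each nonzero row contributes one pivot column: 2 pivot columns.

2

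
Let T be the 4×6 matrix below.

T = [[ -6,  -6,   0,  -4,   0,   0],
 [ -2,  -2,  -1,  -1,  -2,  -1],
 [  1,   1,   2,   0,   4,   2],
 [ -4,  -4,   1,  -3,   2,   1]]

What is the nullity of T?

4

Row reduce to echelon form.
R2 ← R2 − (1/3)·R1: [0, 0, -1, 1/3, -2, -1]
R3 ← R3 + (1/6)·R1: [0, 0, 2, -2/3, 4, 2]
R4 ← R4 − (2/3)·R1: [0, 0, 1, -1/3, 2, 1]
R3 ← R3 + (2)·R2: [0, 0, 0, 0, 0, 0]
R4 ← R4 + R2: [0, 0, 0, 0, 0, 0]
2 nonzero rows, so rank(T) = 2.
T has 6 columns; by rank–nullity, nullity = 6 − 2 = 4.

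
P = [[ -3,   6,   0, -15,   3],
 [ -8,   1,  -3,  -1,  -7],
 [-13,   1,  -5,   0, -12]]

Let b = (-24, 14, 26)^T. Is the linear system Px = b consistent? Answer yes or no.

yes

Row reduce the augmented matrix [P | b].
R2 ← R2 − (8/3)·R1: [0, -15, -3, 39, -15, 78]
R3 ← R3 − (13/3)·R1: [0, -25, -5, 65, -25, 130]
R3 ← R3 − (5/3)·R2: [0, 0, 0, 0, 0, 0]
The echelon form has 2 nonzero rows, and every pivot lies in the first 5 columns, so rank(P) = rank([P|b]) = 2.
The system is consistent.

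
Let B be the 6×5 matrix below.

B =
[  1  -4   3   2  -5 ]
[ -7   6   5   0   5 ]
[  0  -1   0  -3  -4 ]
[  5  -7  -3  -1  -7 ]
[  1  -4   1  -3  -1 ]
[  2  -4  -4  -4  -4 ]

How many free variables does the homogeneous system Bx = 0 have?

Row reduce to echelon form.
R2 ← R2 + (7)·R1: [0, -22, 26, 14, -30]
R4 ← R4 − (5)·R1: [0, 13, -18, -11, 18]
R5 ← R5 − R1: [0, 0, -2, -5, 4]
R6 ← R6 − (2)·R1: [0, 4, -10, -8, 6]
R3 ← R3 − (1/22)·R2: [0, 0, -13/11, -40/11, -29/11]
R4 ← R4 + (13/22)·R2: [0, 0, -29/11, -30/11, 3/11]
R6 ← R6 + (2/11)·R2: [0, 0, -58/11, -60/11, 6/11]
R4 ← R4 − (29/13)·R3: [0, 0, 0, 70/13, 80/13]
R5 ← R5 − (22/13)·R3: [0, 0, 0, 15/13, 110/13]
R6 ← R6 − (58/13)·R3: [0, 0, 0, 140/13, 160/13]
R5 ← R5 − (3/14)·R4: [0, 0, 0, 0, 50/7]
R6 ← R6 − (2)·R4: [0, 0, 0, 0, 0]
5 nonzero rows, so rank(B) = 5.
B has 5 columns; by rank–nullity, nullity = 5 − 5 = 0.

0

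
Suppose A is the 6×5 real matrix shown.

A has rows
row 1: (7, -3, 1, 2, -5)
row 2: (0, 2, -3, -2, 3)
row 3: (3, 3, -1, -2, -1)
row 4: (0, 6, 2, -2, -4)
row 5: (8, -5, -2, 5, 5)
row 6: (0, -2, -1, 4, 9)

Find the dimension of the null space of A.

0

Row reduce to echelon form.
R3 ← R3 − (3/7)·R1: [0, 30/7, -10/7, -20/7, 8/7]
R5 ← R5 − (8/7)·R1: [0, -11/7, -22/7, 19/7, 75/7]
R3 ← R3 − (15/7)·R2: [0, 0, 5, 10/7, -37/7]
R4 ← R4 − (3)·R2: [0, 0, 11, 4, -13]
R5 ← R5 + (11/14)·R2: [0, 0, -11/2, 8/7, 183/14]
R6 ← R6 + R2: [0, 0, -4, 2, 12]
R4 ← R4 − (11/5)·R3: [0, 0, 0, 6/7, -48/35]
R5 ← R5 + (11/10)·R3: [0, 0, 0, 19/7, 254/35]
R6 ← R6 + (4/5)·R3: [0, 0, 0, 22/7, 272/35]
R5 ← R5 − (19/6)·R4: [0, 0, 0, 0, 58/5]
R6 ← R6 − (11/3)·R4: [0, 0, 0, 0, 64/5]
R6 ← R6 − (32/29)·R5: [0, 0, 0, 0, 0]
5 nonzero rows, so rank(A) = 5.
A has 5 columns; by rank–nullity, nullity = 5 − 5 = 0.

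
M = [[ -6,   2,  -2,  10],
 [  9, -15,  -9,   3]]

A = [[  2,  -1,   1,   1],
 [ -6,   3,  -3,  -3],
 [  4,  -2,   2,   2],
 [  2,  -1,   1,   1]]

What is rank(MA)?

First compute MA:
[[-12,   6,  -6,  -6],
 [ 78, -39,  39,  39]]
Now row reduce the product.
R2 ← R2 + (13/2)·R1: [0, 0, 0, 0]
1 nonzero row, so rank(MA) = 1.

1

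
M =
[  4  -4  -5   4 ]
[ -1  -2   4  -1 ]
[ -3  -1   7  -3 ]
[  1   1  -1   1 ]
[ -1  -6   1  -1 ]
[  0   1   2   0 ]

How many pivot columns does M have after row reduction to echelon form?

3

Row reduce to echelon form.
R2 ← R2 + (1/4)·R1: [0, -3, 11/4, 0]
R3 ← R3 + (3/4)·R1: [0, -4, 13/4, 0]
R4 ← R4 − (1/4)·R1: [0, 2, 1/4, 0]
R5 ← R5 + (1/4)·R1: [0, -7, -1/4, 0]
R3 ← R3 − (4/3)·R2: [0, 0, -5/12, 0]
R4 ← R4 + (2/3)·R2: [0, 0, 25/12, 0]
R5 ← R5 − (7/3)·R2: [0, 0, -20/3, 0]
R6 ← R6 + (1/3)·R2: [0, 0, 35/12, 0]
R4 ← R4 + (5)·R3: [0, 0, 0, 0]
R5 ← R5 − (16)·R3: [0, 0, 0, 0]
R6 ← R6 + (7)·R3: [0, 0, 0, 0]
Echelon form has 3 nonzero rows, so rank(M) = 3.
Each nonzero row contributes one pivot column: 3 pivot columns.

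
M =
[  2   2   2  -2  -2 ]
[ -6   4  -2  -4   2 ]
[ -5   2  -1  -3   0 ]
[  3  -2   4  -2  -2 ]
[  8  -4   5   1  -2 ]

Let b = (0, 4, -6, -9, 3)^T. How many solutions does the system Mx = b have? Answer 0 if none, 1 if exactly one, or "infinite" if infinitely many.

Row reduce the augmented matrix [M | b].
R2 ← R2 + (3)·R1: [0, 10, 4, -10, -4, 4]
R3 ← R3 + (5/2)·R1: [0, 7, 4, -8, -5, -6]
R4 ← R4 − (3/2)·R1: [0, -5, 1, 1, 1, -9]
R5 ← R5 − (4)·R1: [0, -12, -3, 9, 6, 3]
R3 ← R3 − (7/10)·R2: [0, 0, 6/5, -1, -11/5, -44/5]
R4 ← R4 + (1/2)·R2: [0, 0, 3, -4, -1, -7]
R5 ← R5 + (6/5)·R2: [0, 0, 9/5, -3, 6/5, 39/5]
R4 ← R4 − (5/2)·R3: [0, 0, 0, -3/2, 9/2, 15]
R5 ← R5 − (3/2)·R3: [0, 0, 0, -3/2, 9/2, 21]
R5 ← R5 − R4: [0, 0, 0, 0, 0, 6]
The echelon form has 5 nonzero rows; the last pivot sits in the augmented column, so rank(M) = 4 but rank([M|b]) = 5.
Since the ranks differ, the system is inconsistent.
It has no solutions.

0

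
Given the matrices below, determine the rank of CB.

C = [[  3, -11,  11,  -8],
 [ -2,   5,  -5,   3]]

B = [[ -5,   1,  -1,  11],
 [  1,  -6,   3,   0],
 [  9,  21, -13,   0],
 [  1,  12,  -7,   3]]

First compute CB:
[[ 65, 204, -123,   9],
 [-27, -101,  61, -13]]
Now row reduce the product.
R2 ← R2 + (27/65)·R1: [0, -1057/65, 644/65, -602/65]
2 nonzero rows, so rank(CB) = 2.

2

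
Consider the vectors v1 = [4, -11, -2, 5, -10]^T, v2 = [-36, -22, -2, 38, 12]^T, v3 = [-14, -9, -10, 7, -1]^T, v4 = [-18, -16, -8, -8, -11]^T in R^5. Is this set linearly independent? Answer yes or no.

yes

Form the matrix with these vectors as rows and row reduce.
R2 ← R2 + (9)·R1: [0, -121, -20, 83, -78]
R3 ← R3 + (7/2)·R1: [0, -95/2, -17, 49/2, -36]
R4 ← R4 + (9/2)·R1: [0, -131/2, -17, 29/2, -56]
R3 ← R3 − (95/242)·R2: [0, 0, -1107/121, -978/121, -651/121]
R4 ← R4 − (131/242)·R2: [0, 0, -747/121, -3682/121, -1667/121]
R4 ← R4 − (83/123)·R3: [0, 0, 0, -1024/41, -416/41]
4 nonzero rows, so the 4 vectors span a space of dimension 4.
Since 4 = 4, the vectors are linearly independent.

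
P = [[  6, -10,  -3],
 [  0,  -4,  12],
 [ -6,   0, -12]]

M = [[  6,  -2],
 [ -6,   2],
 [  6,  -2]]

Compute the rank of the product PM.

First compute PM:
[[ 78, -26],
 [ 96, -32],
 [-108,  36]]
Now row reduce the product.
R2 ← R2 − (16/13)·R1: [0, 0]
R3 ← R3 + (18/13)·R1: [0, 0]
1 nonzero row, so rank(PM) = 1.

1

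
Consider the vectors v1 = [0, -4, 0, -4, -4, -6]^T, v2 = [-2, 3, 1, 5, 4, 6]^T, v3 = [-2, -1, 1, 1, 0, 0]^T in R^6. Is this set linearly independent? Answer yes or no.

no

Form the matrix with these vectors as rows and row reduce.
Swap R1 ↔ R2
R3 ← R3 − R1: [0, -4, 0, -4, -4, -6]
R3 ← R3 − R2: [0, 0, 0, 0, 0, 0]
2 nonzero rows, so the 3 vectors span a space of dimension 2.
Since 2 < 3, the vectors are linearly dependent.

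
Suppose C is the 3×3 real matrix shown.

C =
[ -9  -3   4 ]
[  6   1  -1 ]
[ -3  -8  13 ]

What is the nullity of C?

Row reduce to echelon form.
R2 ← R2 + (2/3)·R1: [0, -1, 5/3]
R3 ← R3 − (1/3)·R1: [0, -7, 35/3]
R3 ← R3 − (7)·R2: [0, 0, 0]
2 nonzero rows, so rank(C) = 2.
C has 3 columns; by rank–nullity, nullity = 3 − 2 = 1.

1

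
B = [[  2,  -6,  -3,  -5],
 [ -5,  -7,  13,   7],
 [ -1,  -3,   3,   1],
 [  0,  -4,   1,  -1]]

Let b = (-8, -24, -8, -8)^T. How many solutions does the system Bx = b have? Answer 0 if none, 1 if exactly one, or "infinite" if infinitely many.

Row reduce the augmented matrix [B | b].
R2 ← R2 + (5/2)·R1: [0, -22, 11/2, -11/2, -44]
R3 ← R3 + (1/2)·R1: [0, -6, 3/2, -3/2, -12]
R3 ← R3 − (3/11)·R2: [0, 0, 0, 0, 0]
R4 ← R4 − (2/11)·R2: [0, 0, 0, 0, 0]
The echelon form has 2 nonzero rows, and every pivot lies in the first 4 columns, so rank(B) = rank([B|b]) = 2.
The system is consistent.
rank = 2 < 4 unknowns, so there are infinitely many solutions.

infinite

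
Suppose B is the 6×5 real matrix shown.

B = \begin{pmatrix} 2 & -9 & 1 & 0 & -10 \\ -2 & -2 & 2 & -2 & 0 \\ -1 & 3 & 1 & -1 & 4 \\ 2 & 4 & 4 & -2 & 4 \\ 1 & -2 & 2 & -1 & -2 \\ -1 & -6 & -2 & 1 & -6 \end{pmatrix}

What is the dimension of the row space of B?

Row reduce to echelon form.
R2 ← R2 + R1: [0, -11, 3, -2, -10]
R3 ← R3 + (1/2)·R1: [0, -3/2, 3/2, -1, -1]
R4 ← R4 − R1: [0, 13, 3, -2, 14]
R5 ← R5 − (1/2)·R1: [0, 5/2, 3/2, -1, 3]
R6 ← R6 + (1/2)·R1: [0, -21/2, -3/2, 1, -11]
R3 ← R3 − (3/22)·R2: [0, 0, 12/11, -8/11, 4/11]
R4 ← R4 + (13/11)·R2: [0, 0, 72/11, -48/11, 24/11]
R5 ← R5 + (5/22)·R2: [0, 0, 24/11, -16/11, 8/11]
R6 ← R6 − (21/22)·R2: [0, 0, -48/11, 32/11, -16/11]
R4 ← R4 − (6)·R3: [0, 0, 0, 0, 0]
R5 ← R5 − (2)·R3: [0, 0, 0, 0, 0]
R6 ← R6 + (4)·R3: [0, 0, 0, 0, 0]
Echelon form has 3 nonzero rows, so rank(B) = 3.
The row space has dimension equal to the rank: 3.

3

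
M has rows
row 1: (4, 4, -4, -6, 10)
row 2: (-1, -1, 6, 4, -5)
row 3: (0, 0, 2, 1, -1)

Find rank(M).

Row reduce to echelon form.
R2 ← R2 + (1/4)·R1: [0, 0, 5, 5/2, -5/2]
R3 ← R3 − (2/5)·R2: [0, 0, 0, 0, 0]
Echelon form has 2 nonzero rows, so rank(M) = 2.

2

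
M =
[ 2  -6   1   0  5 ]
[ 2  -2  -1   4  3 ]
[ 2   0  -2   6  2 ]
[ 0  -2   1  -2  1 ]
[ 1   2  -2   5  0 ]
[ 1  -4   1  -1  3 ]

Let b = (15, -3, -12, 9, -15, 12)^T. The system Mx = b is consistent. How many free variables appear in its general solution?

3

Row reduce the augmented matrix [M | b].
R2 ← R2 − R1: [0, 4, -2, 4, -2, -18]
R3 ← R3 − R1: [0, 6, -3, 6, -3, -27]
R5 ← R5 − (1/2)·R1: [0, 5, -5/2, 5, -5/2, -45/2]
R6 ← R6 − (1/2)·R1: [0, -1, 1/2, -1, 1/2, 9/2]
R3 ← R3 − (3/2)·R2: [0, 0, 0, 0, 0, 0]
R4 ← R4 + (1/2)·R2: [0, 0, 0, 0, 0, 0]
R5 ← R5 − (5/4)·R2: [0, 0, 0, 0, 0, 0]
R6 ← R6 + (1/4)·R2: [0, 0, 0, 0, 0, 0]
The echelon form has 2 nonzero rows, and every pivot lies in the first 5 columns, so rank(M) = rank([M|b]) = 2.
The system is consistent.
Free variables = (unknowns) − (rank) = 5 − 2 = 3.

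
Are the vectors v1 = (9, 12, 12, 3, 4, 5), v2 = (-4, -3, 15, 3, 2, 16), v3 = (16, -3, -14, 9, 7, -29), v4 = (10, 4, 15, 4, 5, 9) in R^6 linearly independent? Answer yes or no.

Form the matrix with these vectors as rows and row reduce.
R2 ← R2 + (4/9)·R1: [0, 7/3, 61/3, 13/3, 34/9, 164/9]
R3 ← R3 − (16/9)·R1: [0, -73/3, -106/3, 11/3, -1/9, -341/9]
R4 ← R4 − (10/9)·R1: [0, -28/3, 5/3, 2/3, 5/9, 31/9]
R3 ← R3 + (73/7)·R2: [0, 0, 1237/7, 342/7, 275/7, 1065/7]
R4 ← R4 + (4)·R2: [0, 0, 83, 18, 47/3, 229/3]
R4 ← R4 − (581/1237)·R3: [0, 0, 0, -6120/1237, -10336/3711, 18088/3711]
4 nonzero rows, so the 4 vectors span a space of dimension 4.
Since 4 = 4, the vectors are linearly independent.

yes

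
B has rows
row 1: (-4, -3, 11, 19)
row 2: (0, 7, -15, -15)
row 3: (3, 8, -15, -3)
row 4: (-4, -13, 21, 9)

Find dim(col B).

Row reduce to echelon form.
R3 ← R3 + (3/4)·R1: [0, 23/4, -27/4, 45/4]
R4 ← R4 − R1: [0, -10, 10, -10]
R3 ← R3 − (23/28)·R2: [0, 0, 39/7, 165/7]
R4 ← R4 + (10/7)·R2: [0, 0, -80/7, -220/7]
R4 ← R4 + (80/39)·R3: [0, 0, 0, 220/13]
Echelon form has 4 nonzero rows, so rank(B) = 4.
The column space has dimension equal to the rank: 4.

4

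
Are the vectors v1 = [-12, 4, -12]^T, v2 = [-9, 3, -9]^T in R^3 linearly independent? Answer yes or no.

no

Form the matrix with these vectors as rows and row reduce.
R2 ← R2 − (3/4)·R1: [0, 0, 0]
1 nonzero row, so the 2 vectors span a space of dimension 1.
Since 1 < 2, the vectors are linearly dependent.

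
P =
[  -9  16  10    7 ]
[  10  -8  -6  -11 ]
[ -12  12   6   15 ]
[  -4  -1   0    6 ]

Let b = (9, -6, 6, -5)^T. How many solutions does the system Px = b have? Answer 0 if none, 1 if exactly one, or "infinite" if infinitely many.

0

Row reduce the augmented matrix [P | b].
R2 ← R2 + (10/9)·R1: [0, 88/9, 46/9, -29/9, 4]
R3 ← R3 − (4/3)·R1: [0, -28/3, -22/3, 17/3, -6]
R4 ← R4 − (4/9)·R1: [0, -73/9, -40/9, 26/9, -9]
R3 ← R3 + (21/22)·R2: [0, 0, -27/11, 57/22, -24/11]
R4 ← R4 + (73/88)·R2: [0, 0, -9/44, 19/88, -125/22]
R4 ← R4 − (1/12)·R3: [0, 0, 0, 0, -11/2]
The echelon form has 4 nonzero rows; the last pivot sits in the augmented column, so rank(P) = 3 but rank([P|b]) = 4.
Since the ranks differ, the system is inconsistent.
It has no solutions.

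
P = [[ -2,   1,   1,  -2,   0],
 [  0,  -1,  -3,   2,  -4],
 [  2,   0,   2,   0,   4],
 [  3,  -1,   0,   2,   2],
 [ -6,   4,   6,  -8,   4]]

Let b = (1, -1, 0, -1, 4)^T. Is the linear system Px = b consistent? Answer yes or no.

Row reduce the augmented matrix [P | b].
R3 ← R3 + R1: [0, 1, 3, -2, 4, 1]
R4 ← R4 + (3/2)·R1: [0, 1/2, 3/2, -1, 2, 1/2]
R5 ← R5 − (3)·R1: [0, 1, 3, -2, 4, 1]
R3 ← R3 + R2: [0, 0, 0, 0, 0, 0]
R4 ← R4 + (1/2)·R2: [0, 0, 0, 0, 0, 0]
R5 ← R5 + R2: [0, 0, 0, 0, 0, 0]
The echelon form has 2 nonzero rows, and every pivot lies in the first 5 columns, so rank(P) = rank([P|b]) = 2.
The system is consistent.

yes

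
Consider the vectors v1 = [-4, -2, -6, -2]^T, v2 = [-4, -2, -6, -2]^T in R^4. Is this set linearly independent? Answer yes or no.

no

Form the matrix with these vectors as rows and row reduce.
R2 ← R2 − R1: [0, 0, 0, 0]
1 nonzero row, so the 2 vectors span a space of dimension 1.
Since 1 < 2, the vectors are linearly dependent.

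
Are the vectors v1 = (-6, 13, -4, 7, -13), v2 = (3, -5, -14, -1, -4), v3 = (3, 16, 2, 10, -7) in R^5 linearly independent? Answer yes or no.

yes

Form the matrix with these vectors as rows and row reduce.
R2 ← R2 + (1/2)·R1: [0, 3/2, -16, 5/2, -21/2]
R3 ← R3 + (1/2)·R1: [0, 45/2, 0, 27/2, -27/2]
R3 ← R3 − (15)·R2: [0, 0, 240, -24, 144]
3 nonzero rows, so the 3 vectors span a space of dimension 3.
Since 3 = 3, the vectors are linearly independent.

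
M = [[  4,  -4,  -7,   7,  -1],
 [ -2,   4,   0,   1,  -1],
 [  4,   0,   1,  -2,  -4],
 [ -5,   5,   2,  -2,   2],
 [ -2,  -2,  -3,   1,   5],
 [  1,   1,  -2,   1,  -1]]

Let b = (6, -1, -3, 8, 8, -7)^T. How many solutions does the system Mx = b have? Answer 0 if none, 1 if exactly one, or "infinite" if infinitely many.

Row reduce the augmented matrix [M | b].
R2 ← R2 + (1/2)·R1: [0, 2, -7/2, 9/2, -3/2, 2]
R3 ← R3 − R1: [0, 4, 8, -9, -3, -9]
R4 ← R4 + (5/4)·R1: [0, 0, -27/4, 27/4, 3/4, 31/2]
R5 ← R5 + (1/2)·R1: [0, -4, -13/2, 9/2, 9/2, 11]
R6 ← R6 − (1/4)·R1: [0, 2, -1/4, -3/4, -3/4, -17/2]
R3 ← R3 − (2)·R2: [0, 0, 15, -18, 0, -13]
R5 ← R5 + (2)·R2: [0, 0, -27/2, 27/2, 3/2, 15]
R6 ← R6 − R2: [0, 0, 13/4, -21/4, 3/4, -21/2]
R4 ← R4 + (9/20)·R3: [0, 0, 0, -27/20, 3/4, 193/20]
R5 ← R5 + (9/10)·R3: [0, 0, 0, -27/10, 3/2, 33/10]
R6 ← R6 − (13/60)·R3: [0, 0, 0, -27/20, 3/4, -461/60]
R5 ← R5 − (2)·R4: [0, 0, 0, 0, 0, -16]
R6 ← R6 − R4: [0, 0, 0, 0, 0, -52/3]
R6 ← R6 − (13/12)·R5: [0, 0, 0, 0, 0, 0]
The echelon form has 5 nonzero rows; the last pivot sits in the augmented column, so rank(M) = 4 but rank([M|b]) = 5.
Since the ranks differ, the system is inconsistent.
It has no solutions.

0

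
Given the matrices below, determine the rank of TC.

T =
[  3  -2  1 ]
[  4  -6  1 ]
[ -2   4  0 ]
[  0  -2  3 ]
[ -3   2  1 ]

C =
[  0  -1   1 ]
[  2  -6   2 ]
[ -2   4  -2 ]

3

First compute TC:
[[ -6,  13,  -3],
 [-14,  36, -10],
 [  8, -22,   6],
 [-10,  24, -10],
 [  2,  -5,  -1]]
Now row reduce the product.
R2 ← R2 − (7/3)·R1: [0, 17/3, -3]
R3 ← R3 + (4/3)·R1: [0, -14/3, 2]
R4 ← R4 − (5/3)·R1: [0, 7/3, -5]
R5 ← R5 + (1/3)·R1: [0, -2/3, -2]
R3 ← R3 + (14/17)·R2: [0, 0, -8/17]
R4 ← R4 − (7/17)·R2: [0, 0, -64/17]
R5 ← R5 + (2/17)·R2: [0, 0, -40/17]
R4 ← R4 − (8)·R3: [0, 0, 0]
R5 ← R5 − (5)·R3: [0, 0, 0]
3 nonzero rows, so rank(TC) = 3.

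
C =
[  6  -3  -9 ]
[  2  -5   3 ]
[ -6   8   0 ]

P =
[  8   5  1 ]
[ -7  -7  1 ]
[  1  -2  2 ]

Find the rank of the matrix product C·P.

2

First compute CP:
[[ 60,  69, -15],
 [ 54,  39,   3],
 [-104, -86,   2]]
Now row reduce the product.
R2 ← R2 − (9/10)·R1: [0, -231/10, 33/2]
R3 ← R3 + (26/15)·R1: [0, 168/5, -24]
R3 ← R3 + (16/11)·R2: [0, 0, 0]
2 nonzero rows, so rank(CP) = 2.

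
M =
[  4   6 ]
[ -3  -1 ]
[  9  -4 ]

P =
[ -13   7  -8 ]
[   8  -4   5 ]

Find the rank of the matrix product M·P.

First compute MP:
[[ -4,   4,  -2],
 [ 31, -17,  19],
 [-149,  79, -92]]
Now row reduce the product.
R2 ← R2 + (31/4)·R1: [0, 14, 7/2]
R3 ← R3 − (149/4)·R1: [0, -70, -35/2]
R3 ← R3 + (5)·R2: [0, 0, 0]
2 nonzero rows, so rank(MP) = 2.

2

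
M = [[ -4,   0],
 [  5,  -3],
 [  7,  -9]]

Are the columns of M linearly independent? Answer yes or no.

Row reduce M to echelon form.
R2 ← R2 + (5/4)·R1: [0, -3]
R3 ← R3 + (7/4)·R1: [0, -9]
R3 ← R3 − (3)·R2: [0, 0]
2 pivots among 2 columns.
Every column is a pivot column, so the columns are linearly independent.

yes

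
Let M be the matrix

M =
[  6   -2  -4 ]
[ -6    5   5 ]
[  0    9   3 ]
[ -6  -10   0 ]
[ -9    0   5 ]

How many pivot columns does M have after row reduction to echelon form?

Row reduce to echelon form.
R2 ← R2 + R1: [0, 3, 1]
R4 ← R4 + R1: [0, -12, -4]
R5 ← R5 + (3/2)·R1: [0, -3, -1]
R3 ← R3 − (3)·R2: [0, 0, 0]
R4 ← R4 + (4)·R2: [0, 0, 0]
R5 ← R5 + R2: [0, 0, 0]
Echelon form has 2 nonzero rows, so rank(M) = 2.
Each nonzero row contributes one pivot column: 2 pivot columns.

2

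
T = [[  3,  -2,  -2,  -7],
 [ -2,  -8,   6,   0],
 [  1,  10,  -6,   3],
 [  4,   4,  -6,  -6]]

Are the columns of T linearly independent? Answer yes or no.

no

Row reduce T to echelon form.
R2 ← R2 + (2/3)·R1: [0, -28/3, 14/3, -14/3]
R3 ← R3 − (1/3)·R1: [0, 32/3, -16/3, 16/3]
R4 ← R4 − (4/3)·R1: [0, 20/3, -10/3, 10/3]
R3 ← R3 + (8/7)·R2: [0, 0, 0, 0]
R4 ← R4 + (5/7)·R2: [0, 0, 0, 0]
2 pivots among 4 columns.
Only 2 < 4 pivot columns, so the columns are linearly dependent.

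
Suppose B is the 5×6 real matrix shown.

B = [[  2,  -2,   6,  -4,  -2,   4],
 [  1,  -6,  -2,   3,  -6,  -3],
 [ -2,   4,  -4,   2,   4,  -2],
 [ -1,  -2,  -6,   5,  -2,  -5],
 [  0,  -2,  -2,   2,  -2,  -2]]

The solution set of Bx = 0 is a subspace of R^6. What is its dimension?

4

Row reduce to echelon form.
R2 ← R2 − (1/2)·R1: [0, -5, -5, 5, -5, -5]
R3 ← R3 + R1: [0, 2, 2, -2, 2, 2]
R4 ← R4 + (1/2)·R1: [0, -3, -3, 3, -3, -3]
R3 ← R3 + (2/5)·R2: [0, 0, 0, 0, 0, 0]
R4 ← R4 − (3/5)·R2: [0, 0, 0, 0, 0, 0]
R5 ← R5 − (2/5)·R2: [0, 0, 0, 0, 0, 0]
2 nonzero rows, so rank(B) = 2.
B has 6 columns; by rank–nullity, nullity = 6 − 2 = 4.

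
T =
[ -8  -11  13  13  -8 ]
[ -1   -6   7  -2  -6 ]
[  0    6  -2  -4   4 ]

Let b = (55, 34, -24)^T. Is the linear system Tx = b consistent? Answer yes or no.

yes

Row reduce the augmented matrix [T | b].
R2 ← R2 − (1/8)·R1: [0, -37/8, 43/8, -29/8, -5, 217/8]
R3 ← R3 + (48/37)·R2: [0, 0, 184/37, -322/37, -92/37, 414/37]
The echelon form has 3 nonzero rows, and every pivot lies in the first 5 columns, so rank(T) = rank([T|b]) = 3.
The system is consistent.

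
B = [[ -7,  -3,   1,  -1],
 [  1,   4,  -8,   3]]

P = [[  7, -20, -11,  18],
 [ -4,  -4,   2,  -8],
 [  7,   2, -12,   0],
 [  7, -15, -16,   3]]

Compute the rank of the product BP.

2

First compute BP:
[[-37, 169,  75, -105],
 [-44, -97,  45,  -5]]
Now row reduce the product.
R2 ← R2 − (44/37)·R1: [0, -11025/37, -1635/37, 4435/37]
2 nonzero rows, so rank(BP) = 2.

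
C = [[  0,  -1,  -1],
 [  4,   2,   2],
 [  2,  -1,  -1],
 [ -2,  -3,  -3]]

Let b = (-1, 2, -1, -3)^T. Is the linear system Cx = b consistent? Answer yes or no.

Row reduce the augmented matrix [C | b].
Swap R1 ↔ R2
R3 ← R3 − (1/2)·R1: [0, -2, -2, -2]
R4 ← R4 + (1/2)·R1: [0, -2, -2, -2]
R3 ← R3 − (2)·R2: [0, 0, 0, 0]
R4 ← R4 − (2)·R2: [0, 0, 0, 0]
The echelon form has 2 nonzero rows, and every pivot lies in the first 3 columns, so rank(C) = rank([C|b]) = 2.
The system is consistent.

yes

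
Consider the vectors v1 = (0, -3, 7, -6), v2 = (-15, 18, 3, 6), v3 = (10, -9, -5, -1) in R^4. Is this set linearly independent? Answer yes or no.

Form the matrix with these vectors as rows and row reduce.
Swap R1 ↔ R2
R3 ← R3 + (2/3)·R1: [0, 3, -3, 3]
R3 ← R3 + R2: [0, 0, 4, -3]
3 nonzero rows, so the 3 vectors span a space of dimension 3.
Since 3 = 3, the vectors are linearly independent.

yes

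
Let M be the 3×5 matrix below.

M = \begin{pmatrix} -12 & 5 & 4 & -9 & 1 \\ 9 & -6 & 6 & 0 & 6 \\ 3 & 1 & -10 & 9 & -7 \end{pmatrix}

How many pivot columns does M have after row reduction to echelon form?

Row reduce to echelon form.
R2 ← R2 + (3/4)·R1: [0, -9/4, 9, -27/4, 27/4]
R3 ← R3 + (1/4)·R1: [0, 9/4, -9, 27/4, -27/4]
R3 ← R3 + R2: [0, 0, 0, 0, 0]
Echelon form has 2 nonzero rows, so rank(M) = 2.
Each nonzero row contributes one pivot column: 2 pivot columns.

2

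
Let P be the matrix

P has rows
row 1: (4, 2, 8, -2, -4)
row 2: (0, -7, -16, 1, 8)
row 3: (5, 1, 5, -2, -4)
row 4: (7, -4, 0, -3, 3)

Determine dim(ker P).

2

Row reduce to echelon form.
R3 ← R3 − (5/4)·R1: [0, -3/2, -5, 1/2, 1]
R4 ← R4 − (7/4)·R1: [0, -15/2, -14, 1/2, 10]
R3 ← R3 − (3/14)·R2: [0, 0, -11/7, 2/7, -5/7]
R4 ← R4 − (15/14)·R2: [0, 0, 22/7, -4/7, 10/7]
R4 ← R4 + (2)·R3: [0, 0, 0, 0, 0]
3 nonzero rows, so rank(P) = 3.
P has 5 columns; by rank–nullity, nullity = 5 − 3 = 2.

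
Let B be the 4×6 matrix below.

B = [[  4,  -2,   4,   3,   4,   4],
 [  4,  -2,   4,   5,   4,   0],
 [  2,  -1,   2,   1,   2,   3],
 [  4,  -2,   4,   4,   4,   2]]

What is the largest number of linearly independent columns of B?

2

Row reduce to echelon form.
R2 ← R2 − R1: [0, 0, 0, 2, 0, -4]
R3 ← R3 − (1/2)·R1: [0, 0, 0, -1/2, 0, 1]
R4 ← R4 − R1: [0, 0, 0, 1, 0, -2]
R3 ← R3 + (1/4)·R2: [0, 0, 0, 0, 0, 0]
R4 ← R4 − (1/2)·R2: [0, 0, 0, 0, 0, 0]
Echelon form has 2 nonzero rows, so rank(B) = 2.
The rank gives the maximum number of linearly independent columns: 2.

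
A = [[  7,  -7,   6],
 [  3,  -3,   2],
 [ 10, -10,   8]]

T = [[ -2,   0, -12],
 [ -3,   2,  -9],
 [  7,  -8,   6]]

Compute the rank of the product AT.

2

First compute AT:
[[ 49, -62,  15],
 [ 17, -22,   3],
 [ 66, -84,  18]]
Now row reduce the product.
R2 ← R2 − (17/49)·R1: [0, -24/49, -108/49]
R3 ← R3 − (66/49)·R1: [0, -24/49, -108/49]
R3 ← R3 − R2: [0, 0, 0]
2 nonzero rows, so rank(AT) = 2.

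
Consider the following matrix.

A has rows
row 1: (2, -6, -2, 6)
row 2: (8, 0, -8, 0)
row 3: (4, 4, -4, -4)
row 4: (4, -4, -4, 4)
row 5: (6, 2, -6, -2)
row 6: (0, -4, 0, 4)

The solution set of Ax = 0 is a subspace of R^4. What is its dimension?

2

Row reduce to echelon form.
R2 ← R2 − (4)·R1: [0, 24, 0, -24]
R3 ← R3 − (2)·R1: [0, 16, 0, -16]
R4 ← R4 − (2)·R1: [0, 8, 0, -8]
R5 ← R5 − (3)·R1: [0, 20, 0, -20]
R3 ← R3 − (2/3)·R2: [0, 0, 0, 0]
R4 ← R4 − (1/3)·R2: [0, 0, 0, 0]
R5 ← R5 − (5/6)·R2: [0, 0, 0, 0]
R6 ← R6 + (1/6)·R2: [0, 0, 0, 0]
2 nonzero rows, so rank(A) = 2.
A has 4 columns; by rank–nullity, nullity = 4 − 2 = 2.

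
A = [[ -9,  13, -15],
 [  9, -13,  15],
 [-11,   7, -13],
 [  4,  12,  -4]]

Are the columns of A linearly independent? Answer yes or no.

no

Row reduce A to echelon form.
R2 ← R2 + R1: [0, 0, 0]
R3 ← R3 − (11/9)·R1: [0, -80/9, 16/3]
R4 ← R4 + (4/9)·R1: [0, 160/9, -32/3]
Swap R2 ↔ R3
R4 ← R4 + (2)·R2: [0, 0, 0]
2 pivots among 3 columns.
Only 2 < 3 pivot columns, so the columns are linearly dependent.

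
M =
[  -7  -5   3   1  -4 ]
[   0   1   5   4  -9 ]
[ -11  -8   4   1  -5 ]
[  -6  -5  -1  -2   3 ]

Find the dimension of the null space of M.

Row reduce to echelon form.
R3 ← R3 − (11/7)·R1: [0, -1/7, -5/7, -4/7, 9/7]
R4 ← R4 − (6/7)·R1: [0, -5/7, -25/7, -20/7, 45/7]
R3 ← R3 + (1/7)·R2: [0, 0, 0, 0, 0]
R4 ← R4 + (5/7)·R2: [0, 0, 0, 0, 0]
2 nonzero rows, so rank(M) = 2.
M has 5 columns; by rank–nullity, nullity = 5 − 2 = 3.

3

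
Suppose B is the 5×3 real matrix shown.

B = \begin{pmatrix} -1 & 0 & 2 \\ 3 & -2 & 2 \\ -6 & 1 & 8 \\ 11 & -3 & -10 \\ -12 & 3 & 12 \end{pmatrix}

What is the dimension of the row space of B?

Row reduce to echelon form.
R2 ← R2 + (3)·R1: [0, -2, 8]
R3 ← R3 − (6)·R1: [0, 1, -4]
R4 ← R4 + (11)·R1: [0, -3, 12]
R5 ← R5 − (12)·R1: [0, 3, -12]
R3 ← R3 + (1/2)·R2: [0, 0, 0]
R4 ← R4 − (3/2)·R2: [0, 0, 0]
R5 ← R5 + (3/2)·R2: [0, 0, 0]
Echelon form has 2 nonzero rows, so rank(B) = 2.
The row space has dimension equal to the rank: 2.

2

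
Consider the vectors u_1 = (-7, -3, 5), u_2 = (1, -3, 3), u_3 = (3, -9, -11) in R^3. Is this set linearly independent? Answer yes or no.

Form the matrix with these vectors as rows and row reduce.
R2 ← R2 + (1/7)·R1: [0, -24/7, 26/7]
R3 ← R3 + (3/7)·R1: [0, -72/7, -62/7]
R3 ← R3 − (3)·R2: [0, 0, -20]
3 nonzero rows, so the 3 vectors span a space of dimension 3.
Since 3 = 3, the vectors are linearly independent.

yes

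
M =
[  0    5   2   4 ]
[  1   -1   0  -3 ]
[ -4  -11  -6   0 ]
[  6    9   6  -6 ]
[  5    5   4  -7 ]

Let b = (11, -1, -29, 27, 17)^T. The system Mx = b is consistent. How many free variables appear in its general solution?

2

Row reduce the augmented matrix [M | b].
Swap R1 ↔ R2
R3 ← R3 + (4)·R1: [0, -15, -6, -12, -33]
R4 ← R4 − (6)·R1: [0, 15, 6, 12, 33]
R5 ← R5 − (5)·R1: [0, 10, 4, 8, 22]
R3 ← R3 + (3)·R2: [0, 0, 0, 0, 0]
R4 ← R4 − (3)·R2: [0, 0, 0, 0, 0]
R5 ← R5 − (2)·R2: [0, 0, 0, 0, 0]
The echelon form has 2 nonzero rows, and every pivot lies in the first 4 columns, so rank(M) = rank([M|b]) = 2.
The system is consistent.
Free variables = (unknowns) − (rank) = 4 − 2 = 2.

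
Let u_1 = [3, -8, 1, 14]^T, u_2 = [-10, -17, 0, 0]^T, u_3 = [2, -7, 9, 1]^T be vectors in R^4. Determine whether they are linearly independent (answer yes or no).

yes

Form the matrix with these vectors as rows and row reduce.
R2 ← R2 + (10/3)·R1: [0, -131/3, 10/3, 140/3]
R3 ← R3 − (2/3)·R1: [0, -5/3, 25/3, -25/3]
R3 ← R3 − (5/131)·R2: [0, 0, 1075/131, -1325/131]
3 nonzero rows, so the 3 vectors span a space of dimension 3.
Since 3 = 3, the vectors are linearly independent.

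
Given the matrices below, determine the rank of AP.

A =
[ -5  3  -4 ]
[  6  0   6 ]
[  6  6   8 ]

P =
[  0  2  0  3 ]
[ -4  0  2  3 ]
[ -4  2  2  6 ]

2

First compute AP:
[[  4, -18,  -2, -30],
 [-24,  24,  12,  54],
 [-56,  28,  28,  84]]
Now row reduce the product.
R2 ← R2 + (6)·R1: [0, -84, 0, -126]
R3 ← R3 + (14)·R1: [0, -224, 0, -336]
R3 ← R3 − (8/3)·R2: [0, 0, 0, 0]
2 nonzero rows, so rank(AP) = 2.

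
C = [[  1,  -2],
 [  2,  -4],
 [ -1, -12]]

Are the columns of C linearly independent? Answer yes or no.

yes

Row reduce C to echelon form.
R2 ← R2 − (2)·R1: [0, 0]
R3 ← R3 + R1: [0, -14]
Swap R2 ↔ R3
2 pivots among 2 columns.
Every column is a pivot column, so the columns are linearly independent.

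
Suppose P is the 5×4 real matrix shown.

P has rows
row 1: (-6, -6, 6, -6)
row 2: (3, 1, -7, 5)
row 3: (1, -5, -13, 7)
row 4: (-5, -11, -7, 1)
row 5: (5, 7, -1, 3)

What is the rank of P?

Row reduce to echelon form.
R2 ← R2 + (1/2)·R1: [0, -2, -4, 2]
R3 ← R3 + (1/6)·R1: [0, -6, -12, 6]
R4 ← R4 − (5/6)·R1: [0, -6, -12, 6]
R5 ← R5 + (5/6)·R1: [0, 2, 4, -2]
R3 ← R3 − (3)·R2: [0, 0, 0, 0]
R4 ← R4 − (3)·R2: [0, 0, 0, 0]
R5 ← R5 + R2: [0, 0, 0, 0]
Echelon form has 2 nonzero rows, so rank(P) = 2.

2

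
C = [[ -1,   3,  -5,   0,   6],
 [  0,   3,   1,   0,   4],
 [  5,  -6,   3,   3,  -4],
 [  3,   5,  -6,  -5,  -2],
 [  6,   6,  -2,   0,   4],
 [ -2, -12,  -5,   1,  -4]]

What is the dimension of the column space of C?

Row reduce to echelon form.
R3 ← R3 + (5)·R1: [0, 9, -22, 3, 26]
R4 ← R4 + (3)·R1: [0, 14, -21, -5, 16]
R5 ← R5 + (6)·R1: [0, 24, -32, 0, 40]
R6 ← R6 − (2)·R1: [0, -18, 5, 1, -16]
R3 ← R3 − (3)·R2: [0, 0, -25, 3, 14]
R4 ← R4 − (14/3)·R2: [0, 0, -77/3, -5, -8/3]
R5 ← R5 − (8)·R2: [0, 0, -40, 0, 8]
R6 ← R6 + (6)·R2: [0, 0, 11, 1, 8]
R4 ← R4 − (77/75)·R3: [0, 0, 0, -202/25, -426/25]
R5 ← R5 − (8/5)·R3: [0, 0, 0, -24/5, -72/5]
R6 ← R6 + (11/25)·R3: [0, 0, 0, 58/25, 354/25]
R5 ← R5 − (60/101)·R4: [0, 0, 0, 0, -432/101]
R6 ← R6 + (29/101)·R4: [0, 0, 0, 0, 936/101]
R6 ← R6 + (13/6)·R5: [0, 0, 0, 0, 0]
Echelon form has 5 nonzero rows, so rank(C) = 5.
The column space has dimension equal to the rank: 5.

5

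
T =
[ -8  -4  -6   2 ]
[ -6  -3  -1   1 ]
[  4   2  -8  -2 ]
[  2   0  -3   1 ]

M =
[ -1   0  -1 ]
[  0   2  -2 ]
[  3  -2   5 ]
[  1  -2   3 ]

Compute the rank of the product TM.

2

First compute TM:
[[ -8,   0,  -8],
 [  4,  -6,  10],
 [-30,  24, -54],
 [-10,   4, -14]]
Now row reduce the product.
R2 ← R2 + (1/2)·R1: [0, -6, 6]
R3 ← R3 − (15/4)·R1: [0, 24, -24]
R4 ← R4 − (5/4)·R1: [0, 4, -4]
R3 ← R3 + (4)·R2: [0, 0, 0]
R4 ← R4 + (2/3)·R2: [0, 0, 0]
2 nonzero rows, so rank(TM) = 2.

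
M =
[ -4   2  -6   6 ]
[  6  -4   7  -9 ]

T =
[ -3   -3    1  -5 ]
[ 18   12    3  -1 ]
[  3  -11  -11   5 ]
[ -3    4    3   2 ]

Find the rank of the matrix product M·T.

First compute MT:
[[ 12, 126,  86,   0],
 [-42, -179, -110,  -9]]
Now row reduce the product.
R2 ← R2 + (7/2)·R1: [0, 262, 191, -9]
2 nonzero rows, so rank(MT) = 2.

2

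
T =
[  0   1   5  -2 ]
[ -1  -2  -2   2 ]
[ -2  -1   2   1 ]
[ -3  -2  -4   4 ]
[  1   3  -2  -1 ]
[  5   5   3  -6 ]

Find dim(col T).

3

Row reduce to echelon form.
Swap R1 ↔ R2
R3 ← R3 − (2)·R1: [0, 3, 6, -3]
R4 ← R4 − (3)·R1: [0, 4, 2, -2]
R5 ← R5 + R1: [0, 1, -4, 1]
R6 ← R6 + (5)·R1: [0, -5, -7, 4]
R3 ← R3 − (3)·R2: [0, 0, -9, 3]
R4 ← R4 − (4)·R2: [0, 0, -18, 6]
R5 ← R5 − R2: [0, 0, -9, 3]
R6 ← R6 + (5)·R2: [0, 0, 18, -6]
R4 ← R4 − (2)·R3: [0, 0, 0, 0]
R5 ← R5 − R3: [0, 0, 0, 0]
R6 ← R6 + (2)·R3: [0, 0, 0, 0]
Echelon form has 3 nonzero rows, so rank(T) = 3.
The column space has dimension equal to the rank: 3.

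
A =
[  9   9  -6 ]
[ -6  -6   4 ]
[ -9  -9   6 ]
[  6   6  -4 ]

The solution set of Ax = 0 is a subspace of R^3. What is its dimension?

2

Row reduce to echelon form.
R2 ← R2 + (2/3)·R1: [0, 0, 0]
R3 ← R3 + R1: [0, 0, 0]
R4 ← R4 − (2/3)·R1: [0, 0, 0]
1 nonzero row, so rank(A) = 1.
A has 3 columns; by rank–nullity, nullity = 3 − 1 = 2.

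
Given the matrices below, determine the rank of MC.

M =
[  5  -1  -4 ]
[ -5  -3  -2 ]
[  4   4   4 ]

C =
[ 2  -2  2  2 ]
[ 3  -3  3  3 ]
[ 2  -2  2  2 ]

1

First compute MC:
[[ -1,   1,  -1,  -1],
 [-23,  23, -23, -23],
 [ 28, -28,  28,  28]]
Now row reduce the product.
R2 ← R2 − (23)·R1: [0, 0, 0, 0]
R3 ← R3 + (28)·R1: [0, 0, 0, 0]
1 nonzero row, so rank(MC) = 1.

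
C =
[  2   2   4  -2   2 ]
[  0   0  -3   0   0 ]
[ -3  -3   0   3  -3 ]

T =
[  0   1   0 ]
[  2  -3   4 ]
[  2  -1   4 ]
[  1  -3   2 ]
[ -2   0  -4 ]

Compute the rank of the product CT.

First compute CT:
[[  6,  -2,  12],
 [ -6,   3, -12],
 [  3,  -3,   6]]
Now row reduce the product.
R2 ← R2 + R1: [0, 1, 0]
R3 ← R3 − (1/2)·R1: [0, -2, 0]
R3 ← R3 + (2)·R2: [0, 0, 0]
2 nonzero rows, so rank(CT) = 2.

2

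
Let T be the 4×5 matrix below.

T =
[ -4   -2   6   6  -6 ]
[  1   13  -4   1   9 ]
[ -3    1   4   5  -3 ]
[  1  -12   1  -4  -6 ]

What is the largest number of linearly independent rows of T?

2

Row reduce to echelon form.
R2 ← R2 + (1/4)·R1: [0, 25/2, -5/2, 5/2, 15/2]
R3 ← R3 − (3/4)·R1: [0, 5/2, -1/2, 1/2, 3/2]
R4 ← R4 + (1/4)·R1: [0, -25/2, 5/2, -5/2, -15/2]
R3 ← R3 − (1/5)·R2: [0, 0, 0, 0, 0]
R4 ← R4 + R2: [0, 0, 0, 0, 0]
Echelon form has 2 nonzero rows, so rank(T) = 2.
The rank gives the maximum number of linearly independent rows: 2.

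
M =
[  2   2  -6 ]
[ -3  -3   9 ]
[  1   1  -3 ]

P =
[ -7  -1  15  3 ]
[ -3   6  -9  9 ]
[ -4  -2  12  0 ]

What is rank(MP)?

1

First compute MP:
[[  4,  22, -60,  24],
 [ -6, -33,  90, -36],
 [  2,  11, -30,  12]]
Now row reduce the product.
R2 ← R2 + (3/2)·R1: [0, 0, 0, 0]
R3 ← R3 − (1/2)·R1: [0, 0, 0, 0]
1 nonzero row, so rank(MP) = 1.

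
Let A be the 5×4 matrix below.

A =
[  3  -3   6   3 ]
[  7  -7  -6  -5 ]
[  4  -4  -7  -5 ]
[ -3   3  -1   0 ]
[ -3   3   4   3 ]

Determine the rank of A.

Row reduce to echelon form.
R2 ← R2 − (7/3)·R1: [0, 0, -20, -12]
R3 ← R3 − (4/3)·R1: [0, 0, -15, -9]
R4 ← R4 + R1: [0, 0, 5, 3]
R5 ← R5 + R1: [0, 0, 10, 6]
R3 ← R3 − (3/4)·R2: [0, 0, 0, 0]
R4 ← R4 + (1/4)·R2: [0, 0, 0, 0]
R5 ← R5 + (1/2)·R2: [0, 0, 0, 0]
Echelon form has 2 nonzero rows, so rank(A) = 2.

2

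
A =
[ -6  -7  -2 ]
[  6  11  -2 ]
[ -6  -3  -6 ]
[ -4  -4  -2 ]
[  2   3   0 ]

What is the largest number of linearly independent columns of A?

Row reduce to echelon form.
R2 ← R2 + R1: [0, 4, -4]
R3 ← R3 − R1: [0, 4, -4]
R4 ← R4 − (2/3)·R1: [0, 2/3, -2/3]
R5 ← R5 + (1/3)·R1: [0, 2/3, -2/3]
R3 ← R3 − R2: [0, 0, 0]
R4 ← R4 − (1/6)·R2: [0, 0, 0]
R5 ← R5 − (1/6)·R2: [0, 0, 0]
Echelon form has 2 nonzero rows, so rank(A) = 2.
The rank gives the maximum number of linearly independent columns: 2.

2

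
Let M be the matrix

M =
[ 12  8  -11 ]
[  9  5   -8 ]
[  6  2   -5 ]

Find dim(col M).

Row reduce to echelon form.
R2 ← R2 − (3/4)·R1: [0, -1, 1/4]
R3 ← R3 − (1/2)·R1: [0, -2, 1/2]
R3 ← R3 − (2)·R2: [0, 0, 0]
Echelon form has 2 nonzero rows, so rank(M) = 2.
The column space has dimension equal to the rank: 2.

2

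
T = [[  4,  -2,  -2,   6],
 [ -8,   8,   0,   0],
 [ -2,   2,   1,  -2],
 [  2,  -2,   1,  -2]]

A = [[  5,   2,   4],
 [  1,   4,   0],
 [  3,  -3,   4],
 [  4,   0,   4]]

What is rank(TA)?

First compute TA:
[[ 36,   6,  32],
 [-32,  16, -32],
 [-13,   1, -12],
 [  3,  -7,   4]]
Now row reduce the product.
R2 ← R2 + (8/9)·R1: [0, 64/3, -32/9]
R3 ← R3 + (13/36)·R1: [0, 19/6, -4/9]
R4 ← R4 − (1/12)·R1: [0, -15/2, 4/3]
R3 ← R3 − (19/128)·R2: [0, 0, 1/12]
R4 ← R4 + (45/128)·R2: [0, 0, 1/12]
R4 ← R4 − R3: [0, 0, 0]
3 nonzero rows, so rank(TA) = 3.

3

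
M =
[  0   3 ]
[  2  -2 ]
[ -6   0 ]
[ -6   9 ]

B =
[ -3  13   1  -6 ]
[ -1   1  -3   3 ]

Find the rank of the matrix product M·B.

2

First compute MB:
[[ -3,   3,  -9,   9],
 [ -4,  24,   8, -18],
 [ 18, -78,  -6,  36],
 [  9, -69, -33,  63]]
Now row reduce the product.
R2 ← R2 − (4/3)·R1: [0, 20, 20, -30]
R3 ← R3 + (6)·R1: [0, -60, -60, 90]
R4 ← R4 + (3)·R1: [0, -60, -60, 90]
R3 ← R3 + (3)·R2: [0, 0, 0, 0]
R4 ← R4 + (3)·R2: [0, 0, 0, 0]
2 nonzero rows, so rank(MB) = 2.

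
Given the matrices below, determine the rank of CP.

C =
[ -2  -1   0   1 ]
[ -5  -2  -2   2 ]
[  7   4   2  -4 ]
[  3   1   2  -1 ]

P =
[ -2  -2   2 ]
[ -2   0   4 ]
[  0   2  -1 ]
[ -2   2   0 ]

First compute CP:
[[  4,   6,  -8],
 [ 10,  10, -16],
 [-14, -18,  28],
 [ -6,  -4,   8]]
Now row reduce the product.
R2 ← R2 − (5/2)·R1: [0, -5, 4]
R3 ← R3 + (7/2)·R1: [0, 3, 0]
R4 ← R4 + (3/2)·R1: [0, 5, -4]
R3 ← R3 + (3/5)·R2: [0, 0, 12/5]
R4 ← R4 + R2: [0, 0, 0]
3 nonzero rows, so rank(CP) = 3.

3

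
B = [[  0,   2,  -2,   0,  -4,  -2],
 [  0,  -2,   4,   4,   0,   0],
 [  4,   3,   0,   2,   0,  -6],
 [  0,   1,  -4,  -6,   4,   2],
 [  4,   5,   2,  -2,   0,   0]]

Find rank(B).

4

Row reduce to echelon form.
Swap R1 ↔ R3
R5 ← R5 − R1: [0, 2, 2, -4, 0, 6]
R3 ← R3 + R2: [0, 0, 2, 4, -4, -2]
R4 ← R4 + (1/2)·R2: [0, 0, -2, -4, 4, 2]
R5 ← R5 + R2: [0, 0, 6, 0, 0, 6]
R4 ← R4 + R3: [0, 0, 0, 0, 0, 0]
R5 ← R5 − (3)·R3: [0, 0, 0, -12, 12, 12]
Swap R4 ↔ R5
Echelon form has 4 nonzero rows, so rank(B) = 4.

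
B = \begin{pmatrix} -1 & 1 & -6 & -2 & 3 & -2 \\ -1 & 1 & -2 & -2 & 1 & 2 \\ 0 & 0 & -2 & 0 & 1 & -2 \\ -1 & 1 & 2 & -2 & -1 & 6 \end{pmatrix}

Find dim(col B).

2

Row reduce to echelon form.
R2 ← R2 − R1: [0, 0, 4, 0, -2, 4]
R4 ← R4 − R1: [0, 0, 8, 0, -4, 8]
R3 ← R3 + (1/2)·R2: [0, 0, 0, 0, 0, 0]
R4 ← R4 − (2)·R2: [0, 0, 0, 0, 0, 0]
Echelon form has 2 nonzero rows, so rank(B) = 2.
The column space has dimension equal to the rank: 2.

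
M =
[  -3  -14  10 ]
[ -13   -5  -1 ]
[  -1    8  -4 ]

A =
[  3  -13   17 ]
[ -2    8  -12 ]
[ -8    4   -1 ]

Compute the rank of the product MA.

First compute MA:
[[-61, -33, 107],
 [-21, 125, -160],
 [ 13,  61, -109]]
Now row reduce the product.
R2 ← R2 − (21/61)·R1: [0, 8318/61, -12007/61]
R3 ← R3 + (13/61)·R1: [0, 3292/61, -5258/61]
R3 ← R3 − (1646/4159)·R2: [0, 0, -34500/4159]
3 nonzero rows, so rank(MA) = 3.

3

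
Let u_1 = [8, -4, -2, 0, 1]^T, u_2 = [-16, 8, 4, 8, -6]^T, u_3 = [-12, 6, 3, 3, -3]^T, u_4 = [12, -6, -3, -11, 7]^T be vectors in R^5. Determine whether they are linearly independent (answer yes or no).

no

Form the matrix with these vectors as rows and row reduce.
R2 ← R2 + (2)·R1: [0, 0, 0, 8, -4]
R3 ← R3 + (3/2)·R1: [0, 0, 0, 3, -3/2]
R4 ← R4 − (3/2)·R1: [0, 0, 0, -11, 11/2]
R3 ← R3 − (3/8)·R2: [0, 0, 0, 0, 0]
R4 ← R4 + (11/8)·R2: [0, 0, 0, 0, 0]
2 nonzero rows, so the 4 vectors span a space of dimension 2.
Since 2 < 4, the vectors are linearly dependent.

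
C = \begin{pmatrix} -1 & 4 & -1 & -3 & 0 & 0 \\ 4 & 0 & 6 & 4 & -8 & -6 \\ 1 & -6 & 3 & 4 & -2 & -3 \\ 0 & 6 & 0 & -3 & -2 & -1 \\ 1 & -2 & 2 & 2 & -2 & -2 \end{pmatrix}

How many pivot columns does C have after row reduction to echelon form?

3

Row reduce to echelon form.
R2 ← R2 + (4)·R1: [0, 16, 2, -8, -8, -6]
R3 ← R3 + R1: [0, -2, 2, 1, -2, -3]
R5 ← R5 + R1: [0, 2, 1, -1, -2, -2]
R3 ← R3 + (1/8)·R2: [0, 0, 9/4, 0, -3, -15/4]
R4 ← R4 − (3/8)·R2: [0, 0, -3/4, 0, 1, 5/4]
R5 ← R5 − (1/8)·R2: [0, 0, 3/4, 0, -1, -5/4]
R4 ← R4 + (1/3)·R3: [0, 0, 0, 0, 0, 0]
R5 ← R5 − (1/3)·R3: [0, 0, 0, 0, 0, 0]
Echelon form has 3 nonzero rows, so rank(C) = 3.
Each nonzero row contributes one pivot column: 3 pivot columns.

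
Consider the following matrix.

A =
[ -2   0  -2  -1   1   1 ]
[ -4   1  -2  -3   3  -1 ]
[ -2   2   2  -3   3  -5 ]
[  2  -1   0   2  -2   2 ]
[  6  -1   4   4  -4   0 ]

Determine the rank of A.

2

Row reduce to echelon form.
R2 ← R2 − (2)·R1: [0, 1, 2, -1, 1, -3]
R3 ← R3 − R1: [0, 2, 4, -2, 2, -6]
R4 ← R4 + R1: [0, -1, -2, 1, -1, 3]
R5 ← R5 + (3)·R1: [0, -1, -2, 1, -1, 3]
R3 ← R3 − (2)·R2: [0, 0, 0, 0, 0, 0]
R4 ← R4 + R2: [0, 0, 0, 0, 0, 0]
R5 ← R5 + R2: [0, 0, 0, 0, 0, 0]
Echelon form has 2 nonzero rows, so rank(A) = 2.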